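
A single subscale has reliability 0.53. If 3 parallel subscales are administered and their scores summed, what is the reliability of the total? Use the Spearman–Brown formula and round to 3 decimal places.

0.772

ρ_k = kρ / (1 + (k−1)ρ) = 3·0.53 / (1 + 2·0.53) = 1.590 / 2.060 = 0.772.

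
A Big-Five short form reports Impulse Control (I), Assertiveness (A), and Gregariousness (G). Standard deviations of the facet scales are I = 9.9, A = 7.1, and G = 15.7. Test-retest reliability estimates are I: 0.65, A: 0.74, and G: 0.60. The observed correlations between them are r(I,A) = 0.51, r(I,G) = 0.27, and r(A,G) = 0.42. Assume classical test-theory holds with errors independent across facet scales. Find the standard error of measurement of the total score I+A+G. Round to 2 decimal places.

12.08

Var(total) = 394.91 + 249.263 = 644.173.
True-score variance = 248.904 + 249.263 = 498.167, so reliability = 0.7733.
Error variance = 644.173 − 498.167 = 146.006; SEM = √146.006 = 12.08.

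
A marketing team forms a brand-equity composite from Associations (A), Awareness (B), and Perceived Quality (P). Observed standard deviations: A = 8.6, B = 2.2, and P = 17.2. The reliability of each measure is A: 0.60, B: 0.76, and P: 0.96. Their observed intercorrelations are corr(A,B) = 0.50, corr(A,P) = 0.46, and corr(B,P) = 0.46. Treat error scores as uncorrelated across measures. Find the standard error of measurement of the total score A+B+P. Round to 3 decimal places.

Var(total) = 374.64 + 189.819 = 564.459.
True-score variance = 332.061 + 189.819 = 521.88, so reliability = 0.9246.
Error variance = 564.459 − 521.88 = 42.5792; SEM = √42.5792 = 6.525.

6.525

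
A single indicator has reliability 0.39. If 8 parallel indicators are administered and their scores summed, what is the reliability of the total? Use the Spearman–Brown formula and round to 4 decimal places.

0.8365

ρ_k = kρ / (1 + (k−1)ρ) = 8·0.39 / (1 + 7·0.39) = 3.120 / 3.730 = 0.8365.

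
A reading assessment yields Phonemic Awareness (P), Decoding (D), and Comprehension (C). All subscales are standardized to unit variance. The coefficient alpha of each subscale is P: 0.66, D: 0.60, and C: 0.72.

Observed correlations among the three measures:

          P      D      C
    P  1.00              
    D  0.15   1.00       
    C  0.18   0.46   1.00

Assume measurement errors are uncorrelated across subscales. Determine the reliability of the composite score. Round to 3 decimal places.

0.777

Var(P+D+C) = 3 + 2·[0.15 + 0.18 + 0.46] = 3 + 1.58 = 4.58.
With uncorrelated errors the cross-covariances are all true-score covariance, so they carry over unchanged; only the diagonal terms shrink to ρᵢσᵢ².
True-score variance = [0.66 + 0.60 + 0.72] + 1.58 = 1.98 + 1.58 = 3.56.
Reliability = 3.56 / 4.58 = 0.777.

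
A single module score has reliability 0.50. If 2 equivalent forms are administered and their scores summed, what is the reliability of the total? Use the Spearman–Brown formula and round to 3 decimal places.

0.667

ρ_k = kρ / (1 + (k−1)ρ) = 2·0.50 / (1 + 1·0.50) = 1.000 / 1.500 = 0.667.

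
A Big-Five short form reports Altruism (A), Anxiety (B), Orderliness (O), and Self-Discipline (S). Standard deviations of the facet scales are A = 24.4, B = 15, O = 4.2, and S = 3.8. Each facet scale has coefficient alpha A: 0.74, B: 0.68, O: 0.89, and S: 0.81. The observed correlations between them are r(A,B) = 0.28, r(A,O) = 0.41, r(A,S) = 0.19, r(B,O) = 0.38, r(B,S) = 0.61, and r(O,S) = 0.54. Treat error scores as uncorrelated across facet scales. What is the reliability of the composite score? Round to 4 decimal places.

0.8235

Var(A+B+O+S) = 24.4² + 15² + 4.2² + 3.8² + 2·[24.4·15·0.28 + 24.4·4.2·0.41 + 24.4·3.8·0.19 + 15·4.2·0.38 + 15·3.8·0.61 + 4.2·3.8·0.54] = 852.44 + 458.884 = 1311.32.
With uncorrelated errors the cross-covariances are all true-score covariance, so they carry over unchanged; only the diagonal terms shrink to ρᵢσᵢ².
True-score variance = [24.4²·0.74 + 15²·0.68 + 4.2²·0.89 + 3.8²·0.81] + 458.884 = 620.962 + 458.884 = 1079.85.
Reliability = 1079.85 / 1311.32 = 0.8235.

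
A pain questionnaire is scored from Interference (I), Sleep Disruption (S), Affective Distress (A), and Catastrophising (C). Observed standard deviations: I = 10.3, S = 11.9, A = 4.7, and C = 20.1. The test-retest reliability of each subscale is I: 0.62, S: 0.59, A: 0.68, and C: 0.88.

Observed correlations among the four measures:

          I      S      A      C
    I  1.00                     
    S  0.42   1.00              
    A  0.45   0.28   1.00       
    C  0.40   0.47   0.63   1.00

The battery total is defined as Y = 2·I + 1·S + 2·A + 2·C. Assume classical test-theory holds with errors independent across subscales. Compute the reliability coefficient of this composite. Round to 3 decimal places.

0.897

Var(Y) = 2²·10.3² + 11.9² + 2²·4.7² + 2²·20.1² + 2·[2·10.3·11.9·0.42 + 4·10.3·4.7·0.45 + 4·10.3·20.1·0.40 + 2·11.9·4.7·0.28 + 2·11.9·20.1·0.47 + 4·4.7·20.1·0.63] = 2270.37 + 2031.14 = 4301.51.
With uncorrelated errors the cross-covariances are all true-score covariance, so they carry over unchanged; only the diagonal terms shrink to ρᵢσᵢ².
True-score variance = [2²·10.3²·0.62 + 11.9²·0.59 + 2²·4.7²·0.68 + 2²·20.1²·0.88] + 2031.14 = 1828.85 + 2031.14 = 3859.99.
Reliability = 3859.99 / 4301.51 = 0.897.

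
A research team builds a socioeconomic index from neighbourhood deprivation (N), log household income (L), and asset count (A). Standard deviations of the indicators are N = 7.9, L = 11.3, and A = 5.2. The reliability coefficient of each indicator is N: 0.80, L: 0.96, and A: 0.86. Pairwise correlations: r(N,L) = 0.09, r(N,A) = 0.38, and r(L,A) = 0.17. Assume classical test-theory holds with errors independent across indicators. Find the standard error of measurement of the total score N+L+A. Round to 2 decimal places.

Var(total) = 217.14 + 67.2678 = 284.408.
True-score variance = 195.765 + 67.2678 = 263.033, so reliability = 0.9248.
Error variance = 284.408 − 263.033 = 21.3752; SEM = √21.3752 = 4.62.

4.62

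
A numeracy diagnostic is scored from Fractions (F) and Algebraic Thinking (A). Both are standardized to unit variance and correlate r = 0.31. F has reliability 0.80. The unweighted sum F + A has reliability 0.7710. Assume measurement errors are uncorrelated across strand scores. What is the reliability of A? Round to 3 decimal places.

Var(F+A) = 2 + 2·0.31 = 2.620.
True-score variance = ρ_F + ρ_A + 2·0.31, so 0.7710 = (0.80 + ρ_A + 0.62) / 2.620.
ρ_A = 0.7710·2.620 − 0.80 − 0.62 = 0.600.

0.600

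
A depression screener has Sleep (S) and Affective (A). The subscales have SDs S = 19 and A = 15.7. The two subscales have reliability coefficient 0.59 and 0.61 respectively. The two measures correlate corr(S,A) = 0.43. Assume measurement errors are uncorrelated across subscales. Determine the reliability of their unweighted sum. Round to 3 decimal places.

Var(S+A) = 19² + 15.7² + 2·[19·15.7·0.43] = 607.49 + 256.538 = 864.028.
Under uncorrelated errors the observed covariances equal the true-score covariances, so only the own-variance terms attenuate.
True-score variance = [19²·0.59 + 15.7²·0.61] + 256.538 = 363.349 + 256.538 = 619.887.
Reliability = 619.887 / 864.028 = 0.717.

0.717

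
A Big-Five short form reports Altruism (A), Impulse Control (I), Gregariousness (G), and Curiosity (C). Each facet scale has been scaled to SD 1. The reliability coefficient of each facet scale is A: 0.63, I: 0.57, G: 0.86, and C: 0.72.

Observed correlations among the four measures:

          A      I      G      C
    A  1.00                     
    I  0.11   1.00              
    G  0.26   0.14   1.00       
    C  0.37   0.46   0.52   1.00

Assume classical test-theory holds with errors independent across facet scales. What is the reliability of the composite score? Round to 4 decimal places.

Var(A+I+G+C) = 4 + 2·[0.11 + 0.26 + 0.37 + 0.14 + 0.46 + 0.52] = 4 + 3.72 = 7.72.
Because errors are independent across components, Cov(Tᵢ,Tⱼ) = Cov(Xᵢ,Xⱼ); the off-diagonal part of the true-score variance is the same as above.
True-score variance = [0.63 + 0.57 + 0.86 + 0.72] + 3.72 = 2.78 + 3.72 = 6.5.
Reliability = 6.5 / 7.72 = 0.8420.

0.8420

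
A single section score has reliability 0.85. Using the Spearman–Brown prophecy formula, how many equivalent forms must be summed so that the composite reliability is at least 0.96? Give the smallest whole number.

5

k ≥ ρ*(1−ρ₁)/(ρ₁(1−ρ*)) = 0.96·0.15 / (0.85·0.04) = 4.235.
Smallest integer k = 5.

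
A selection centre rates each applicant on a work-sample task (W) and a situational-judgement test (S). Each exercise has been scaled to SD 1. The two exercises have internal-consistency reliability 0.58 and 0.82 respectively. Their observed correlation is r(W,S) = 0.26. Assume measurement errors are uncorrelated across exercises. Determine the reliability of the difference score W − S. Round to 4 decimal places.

0.5946

Var(W−S) = 1 + 1 − 2·0.26 = 2 − 0.52 = 1.48.
Under uncorrelated errors the observed covariances equal the true-score covariances, so only the own-variance terms attenuate.
True-score variance = [0.58 + 0.82] − 0.52 = 1.4 − 0.52 = 0.88.
Reliability = 0.88 / 1.48 = 0.5946.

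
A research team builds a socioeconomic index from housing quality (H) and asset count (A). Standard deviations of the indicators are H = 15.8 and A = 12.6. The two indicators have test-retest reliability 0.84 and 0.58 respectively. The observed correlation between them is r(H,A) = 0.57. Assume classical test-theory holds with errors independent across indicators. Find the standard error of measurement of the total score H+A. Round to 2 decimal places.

10.33

Var(total) = 408.4 + 226.951 = 635.351.
True-score variance = 301.778 + 226.951 = 528.73, so reliability = 0.8322.
Error variance = 635.351 − 528.73 = 106.622; SEM = √106.622 = 10.33.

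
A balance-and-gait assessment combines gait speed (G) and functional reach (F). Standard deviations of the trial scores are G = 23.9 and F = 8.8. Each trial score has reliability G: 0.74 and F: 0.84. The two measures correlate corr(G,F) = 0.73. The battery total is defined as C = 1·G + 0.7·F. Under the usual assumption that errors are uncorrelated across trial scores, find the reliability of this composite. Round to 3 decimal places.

Var(C) = 23.9² + 0.7²·8.8² + 2·[0.7·23.9·8.8·0.73] = 609.156 + 214.947 = 824.103.
With uncorrelated errors the cross-covariances are all true-score covariance, so they carry over unchanged; only the diagonal terms shrink to ρᵢσᵢ².
True-score variance = [23.9²·0.74 + 0.7²·8.8²·0.84] + 214.947 = 454.57 + 214.947 = 669.517.
Reliability = 669.517 / 824.103 = 0.812.

0.812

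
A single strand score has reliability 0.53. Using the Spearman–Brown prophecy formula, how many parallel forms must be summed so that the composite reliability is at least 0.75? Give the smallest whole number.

3

k ≥ ρ*(1−ρ₁)/(ρ₁(1−ρ*)) = 0.75·0.47 / (0.53·0.25) = 2.660.
Smallest integer k = 3.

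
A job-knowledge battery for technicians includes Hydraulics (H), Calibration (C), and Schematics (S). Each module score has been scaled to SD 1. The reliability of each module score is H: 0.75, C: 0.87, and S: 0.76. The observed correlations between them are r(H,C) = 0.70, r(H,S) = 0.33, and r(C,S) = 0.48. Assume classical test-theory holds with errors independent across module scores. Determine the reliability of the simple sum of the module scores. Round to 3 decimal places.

Var(H+C+S) = 3 + 2·[0.70 + 0.33 + 0.48] = 3 + 3.02 = 6.02.
Under uncorrelated errors the observed covariances equal the true-score covariances, so only the own-variance terms attenuate.
True-score variance = [0.75 + 0.87 + 0.76] + 3.02 = 2.38 + 3.02 = 5.4.
Reliability = 5.4 / 6.02 = 0.897.

0.897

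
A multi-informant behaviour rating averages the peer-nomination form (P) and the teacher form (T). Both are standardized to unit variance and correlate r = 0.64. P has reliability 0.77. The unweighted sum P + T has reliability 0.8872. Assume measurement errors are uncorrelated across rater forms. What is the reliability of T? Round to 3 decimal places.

0.860

Var(P+T) = 2 + 2·0.64 = 3.280.
True-score variance = ρ_P + ρ_T + 2·0.64, so 0.8872 = (0.77 + ρ_T + 1.28) / 3.280.
ρ_T = 0.8872·3.280 − 0.77 − 1.28 = 0.860.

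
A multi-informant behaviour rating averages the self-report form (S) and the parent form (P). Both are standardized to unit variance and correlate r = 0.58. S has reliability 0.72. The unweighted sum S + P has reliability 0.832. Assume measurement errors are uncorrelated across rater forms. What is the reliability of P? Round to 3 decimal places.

Var(S+P) = 2 + 2·0.58 = 3.160.
True-score variance = ρ_S + ρ_P + 2·0.58, so 0.832 = (0.72 + ρ_P + 1.16) / 3.160.
ρ_P = 0.832·3.160 − 0.72 − 1.16 = 0.749.

0.749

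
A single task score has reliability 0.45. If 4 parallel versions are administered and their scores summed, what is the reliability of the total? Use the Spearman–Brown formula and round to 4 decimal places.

0.7660

ρ_k = kρ / (1 + (k−1)ρ) = 4·0.45 / (1 + 3·0.45) = 1.800 / 2.350 = 0.7660.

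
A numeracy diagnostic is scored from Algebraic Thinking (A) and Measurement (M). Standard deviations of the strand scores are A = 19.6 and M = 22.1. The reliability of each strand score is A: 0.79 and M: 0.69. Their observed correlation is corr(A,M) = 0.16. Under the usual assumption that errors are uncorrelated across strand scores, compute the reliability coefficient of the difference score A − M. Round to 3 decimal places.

Var(A−M) = 19.6² + 22.1² − 2·19.6·22.1·0.16 = 872.57 − 138.611 = 733.959.
Under uncorrelated errors the observed covariances equal the true-score covariances, so only the own-variance terms attenuate.
True-score variance = [19.6²·0.79 + 22.1²·0.69] − 138.611 = 640.489 − 138.611 = 501.878.
Reliability = 501.878 / 733.959 = 0.684.

0.684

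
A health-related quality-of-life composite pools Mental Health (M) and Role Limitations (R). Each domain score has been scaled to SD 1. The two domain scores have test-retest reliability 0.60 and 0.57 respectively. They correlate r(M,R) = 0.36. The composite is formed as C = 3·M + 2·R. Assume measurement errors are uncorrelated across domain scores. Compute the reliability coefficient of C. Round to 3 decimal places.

Var(C) = 3² + 2² + 2·[6·0.36] = 13 + 4.32 = 17.32.
With uncorrelated errors the cross-covariances are all true-score covariance, so they carry over unchanged; only the diagonal terms shrink to ρᵢσᵢ².
True-score variance = [3²·0.60 + 2²·0.57] + 4.32 = 7.68 + 4.32 = 12.
Reliability = 12 / 17.32 = 0.693.

0.693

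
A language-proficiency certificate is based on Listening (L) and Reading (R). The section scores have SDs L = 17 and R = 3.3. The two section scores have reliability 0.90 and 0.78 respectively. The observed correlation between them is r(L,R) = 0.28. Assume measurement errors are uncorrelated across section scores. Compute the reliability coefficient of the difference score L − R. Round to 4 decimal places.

0.8834

Var(L−R) = 17² + 3.3² − 2·17·3.3·0.28 = 299.89 − 31.416 = 268.474.
Because errors are independent across components, Cov(Tᵢ,Tⱼ) = Cov(Xᵢ,Xⱼ); the off-diagonal part of the true-score variance is the same as above.
True-score variance = [17²·0.90 + 3.3²·0.78] − 31.416 = 268.594 − 31.416 = 237.178.
Reliability = 237.178 / 268.474 = 0.8834.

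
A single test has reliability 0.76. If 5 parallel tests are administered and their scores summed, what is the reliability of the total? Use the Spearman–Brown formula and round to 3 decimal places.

0.941

ρ_k = kρ / (1 + (k−1)ρ) = 5·0.76 / (1 + 4·0.76) = 3.800 / 4.040 = 0.941.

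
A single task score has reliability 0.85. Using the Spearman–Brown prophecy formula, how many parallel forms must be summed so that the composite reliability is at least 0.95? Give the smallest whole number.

k ≥ ρ*(1−ρ₁)/(ρ₁(1−ρ*)) = 0.95·0.15 / (0.85·0.05) = 3.353.
Smallest integer k = 4.

4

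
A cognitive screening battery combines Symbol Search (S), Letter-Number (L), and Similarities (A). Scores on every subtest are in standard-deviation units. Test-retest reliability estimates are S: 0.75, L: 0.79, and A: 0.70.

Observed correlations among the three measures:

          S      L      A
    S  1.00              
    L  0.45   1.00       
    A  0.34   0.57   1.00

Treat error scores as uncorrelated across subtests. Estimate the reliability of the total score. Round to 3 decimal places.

0.867

Var(S+L+A) = 3 + 2·[0.45 + 0.34 + 0.57] = 3 + 2.72 = 5.72.
With uncorrelated errors the cross-covariances are all true-score covariance, so they carry over unchanged; only the diagonal terms shrink to ρᵢσᵢ².
True-score variance = [0.75 + 0.79 + 0.70] + 2.72 = 2.24 + 2.72 = 4.96.
Reliability = 4.96 / 5.72 = 0.867.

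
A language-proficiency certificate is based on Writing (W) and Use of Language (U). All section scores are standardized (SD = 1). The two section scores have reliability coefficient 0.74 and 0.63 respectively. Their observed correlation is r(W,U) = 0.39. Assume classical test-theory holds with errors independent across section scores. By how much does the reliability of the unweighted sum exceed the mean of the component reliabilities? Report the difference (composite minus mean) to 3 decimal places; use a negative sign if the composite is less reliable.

0.088

Var(sum) = 2 + 0.78 = 2.78; true-score variance = 1.37 + 0.78 = 2.15; composite reliability = 0.7734.
Mean component reliability = 0.6850.
Difference = 0.7734 − 0.6850 = 0.088.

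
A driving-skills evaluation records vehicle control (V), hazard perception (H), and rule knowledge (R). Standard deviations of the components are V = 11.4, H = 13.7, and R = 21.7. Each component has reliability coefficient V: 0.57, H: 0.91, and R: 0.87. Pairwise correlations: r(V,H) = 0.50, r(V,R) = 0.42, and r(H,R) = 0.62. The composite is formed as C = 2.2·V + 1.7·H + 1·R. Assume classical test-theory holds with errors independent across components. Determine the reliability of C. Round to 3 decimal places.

0.885

Var(C) = 2.2²·11.4² + 1.7²·13.7² + 21.7² + 2·[3.74·11.4·13.7·0.50 + 2.2·11.4·21.7·0.42 + 1.7·13.7·21.7·0.62] = 1642.32 + 1667.96 = 3310.28.
With uncorrelated errors the cross-covariances are all true-score covariance, so they carry over unchanged; only the diagonal terms shrink to ρᵢσᵢ².
True-score variance = [2.2²·11.4²·0.57 + 1.7²·13.7²·0.91 + 21.7²·0.87] + 1667.96 = 1261.81 + 1667.96 = 2929.77.
Reliability = 2929.77 / 3310.28 = 0.885.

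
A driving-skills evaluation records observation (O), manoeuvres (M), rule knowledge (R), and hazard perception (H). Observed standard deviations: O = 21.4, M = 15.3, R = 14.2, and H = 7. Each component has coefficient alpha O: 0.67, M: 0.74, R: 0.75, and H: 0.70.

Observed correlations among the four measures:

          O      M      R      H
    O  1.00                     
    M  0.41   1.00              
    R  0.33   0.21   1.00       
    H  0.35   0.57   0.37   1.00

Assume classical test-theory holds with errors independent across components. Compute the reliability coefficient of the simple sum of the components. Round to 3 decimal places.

Var(O+M+R+H) = 21.4² + 15.3² + 14.2² + 7² + 2·[21.4·15.3·0.41 + 21.4·14.2·0.33 + 21.4·7·0.35 + 15.3·14.2·0.21 + 15.3·7·0.57 + 14.2·7·0.37] = 942.69 + 860.804 = 1803.49.
Under uncorrelated errors the observed covariances equal the true-score covariances, so only the own-variance terms attenuate.
True-score variance = [21.4²·0.67 + 15.3²·0.74 + 14.2²·0.75 + 7²·0.70] + 860.804 = 665.59 + 860.804 = 1526.39.
Reliability = 1526.39 / 1803.49 = 0.846.

0.846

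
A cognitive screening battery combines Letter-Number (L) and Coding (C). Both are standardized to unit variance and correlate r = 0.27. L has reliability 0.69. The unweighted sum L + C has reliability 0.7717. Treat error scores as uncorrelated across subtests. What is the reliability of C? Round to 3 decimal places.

Var(L+C) = 2 + 2·0.27 = 2.540.
True-score variance = ρ_L + ρ_C + 2·0.27, so 0.7717 = (0.69 + ρ_C + 0.54) / 2.540.
ρ_C = 0.7717·2.540 − 0.69 − 0.54 = 0.730.

0.730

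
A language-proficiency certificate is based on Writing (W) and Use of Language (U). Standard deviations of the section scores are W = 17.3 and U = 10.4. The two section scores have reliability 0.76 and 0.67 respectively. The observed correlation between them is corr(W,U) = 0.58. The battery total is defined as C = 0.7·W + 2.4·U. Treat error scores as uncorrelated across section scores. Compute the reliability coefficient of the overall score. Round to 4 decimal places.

0.7851

Var(C) = 0.7²·17.3² + 2.4²·10.4² + 2·[1.68·17.3·10.4·0.58] = 769.654 + 350.628 = 1120.28.
Under uncorrelated errors the observed covariances equal the true-score covariances, so only the own-variance terms attenuate.
True-score variance = [0.7²·17.3²·0.76 + 2.4²·10.4²·0.67] + 350.628 = 528.867 + 350.628 = 879.495.
Reliability = 879.495 / 1120.28 = 0.7851.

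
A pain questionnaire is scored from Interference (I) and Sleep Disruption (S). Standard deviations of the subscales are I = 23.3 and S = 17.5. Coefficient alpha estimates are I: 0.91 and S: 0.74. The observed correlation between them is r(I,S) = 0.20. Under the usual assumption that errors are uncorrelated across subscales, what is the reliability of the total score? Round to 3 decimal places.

Var(I+S) = 23.3² + 17.5² + 2·[23.3·17.5·0.20] = 849.14 + 163.1 = 1012.24.
Because errors are independent across components, Cov(Tᵢ,Tⱼ) = Cov(Xᵢ,Xⱼ); the off-diagonal part of the true-score variance is the same as above.
True-score variance = [23.3²·0.91 + 17.5²·0.74] + 163.1 = 720.655 + 163.1 = 883.755.
Reliability = 883.755 / 1012.24 = 0.873.

0.873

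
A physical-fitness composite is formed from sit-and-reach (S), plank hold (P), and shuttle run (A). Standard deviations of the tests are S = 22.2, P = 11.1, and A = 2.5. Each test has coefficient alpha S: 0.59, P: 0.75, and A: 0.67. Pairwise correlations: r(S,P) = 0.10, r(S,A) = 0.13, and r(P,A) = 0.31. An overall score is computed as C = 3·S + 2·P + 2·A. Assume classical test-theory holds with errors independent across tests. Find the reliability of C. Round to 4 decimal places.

Var(C) = 3²·22.2² + 2²·11.1² + 2²·2.5² + 2·[6·22.2·11.1·0.10 + 6·22.2·2.5·0.13 + 4·11.1·2.5·0.31] = 4953.4 + 451.104 = 5404.5.
Because errors are independent across components, Cov(Tᵢ,Tⱼ) = Cov(Xᵢ,Xⱼ); the off-diagonal part of the true-score variance is the same as above.
True-score variance = [3²·22.2²·0.59 + 2²·11.1²·0.75 + 2²·2.5²·0.67] + 451.104 = 3003.36 + 451.104 = 3454.46.
Reliability = 3454.46 / 5404.5 = 0.6392.

0.6392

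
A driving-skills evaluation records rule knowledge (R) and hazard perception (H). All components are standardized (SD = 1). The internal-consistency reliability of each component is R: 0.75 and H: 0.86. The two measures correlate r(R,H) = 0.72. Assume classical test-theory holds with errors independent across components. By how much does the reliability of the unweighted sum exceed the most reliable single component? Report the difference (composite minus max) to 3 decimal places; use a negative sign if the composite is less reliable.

0.027

Var(sum) = 2 + 1.44 = 3.44; true-score variance = 1.61 + 1.44 = 3.05; composite reliability = 0.8866.
Max component reliability = 0.8600.
Difference = 0.8866 − 0.8600 = 0.027.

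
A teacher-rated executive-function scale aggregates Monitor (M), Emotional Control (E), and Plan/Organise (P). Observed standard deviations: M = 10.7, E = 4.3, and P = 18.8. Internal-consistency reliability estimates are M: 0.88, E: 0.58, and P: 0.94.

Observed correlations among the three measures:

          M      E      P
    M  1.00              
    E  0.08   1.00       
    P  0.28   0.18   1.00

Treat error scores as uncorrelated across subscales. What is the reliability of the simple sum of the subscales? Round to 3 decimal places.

Var(M+E+P) = 10.7² + 4.3² + 18.8² + 2·[10.7·4.3·0.08 + 10.7·18.8·0.28 + 4.3·18.8·0.18] = 486.42 + 149.114 = 635.534.
Under uncorrelated errors the observed covariances equal the true-score covariances, so only the own-variance terms attenuate.
True-score variance = [10.7²·0.88 + 4.3²·0.58 + 18.8²·0.94] + 149.114 = 443.709 + 149.114 = 592.823.
Reliability = 592.823 / 635.534 = 0.933.

0.933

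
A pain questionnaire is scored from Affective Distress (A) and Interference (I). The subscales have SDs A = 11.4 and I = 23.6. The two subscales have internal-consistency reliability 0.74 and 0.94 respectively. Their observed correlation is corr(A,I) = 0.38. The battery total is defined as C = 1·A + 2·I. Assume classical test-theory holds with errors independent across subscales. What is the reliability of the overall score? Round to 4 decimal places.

0.9395

Var(C) = 11.4² + 2²·23.6² + 2·[2·11.4·23.6·0.38] = 2357.8 + 408.941 = 2766.74.
Because errors are independent across components, Cov(Tᵢ,Tⱼ) = Cov(Xᵢ,Xⱼ); the off-diagonal part of the true-score variance is the same as above.
True-score variance = [11.4²·0.74 + 2²·23.6²·0.94] + 408.941 = 2190.34 + 408.941 = 2599.28.
Reliability = 2599.28 / 2766.74 = 0.9395.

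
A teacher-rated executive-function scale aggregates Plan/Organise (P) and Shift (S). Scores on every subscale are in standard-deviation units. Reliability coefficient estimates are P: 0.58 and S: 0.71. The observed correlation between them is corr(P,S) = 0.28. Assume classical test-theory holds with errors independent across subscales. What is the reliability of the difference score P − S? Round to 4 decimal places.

Var(P−S) = 1 + 1 − 2·0.28 = 2 − 0.56 = 1.44.
Under uncorrelated errors the observed covariances equal the true-score covariances, so only the own-variance terms attenuate.
True-score variance = [0.58 + 0.71] − 0.56 = 1.29 − 0.56 = 0.73.
Reliability = 0.73 / 1.44 = 0.5069.

0.5069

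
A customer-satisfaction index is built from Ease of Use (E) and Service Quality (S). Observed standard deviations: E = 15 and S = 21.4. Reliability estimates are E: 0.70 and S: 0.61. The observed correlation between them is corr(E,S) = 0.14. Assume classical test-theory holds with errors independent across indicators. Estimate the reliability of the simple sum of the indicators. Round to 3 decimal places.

Var(E+S) = 15² + 21.4² + 2·[15·21.4·0.14] = 682.96 + 89.88 = 772.84.
With uncorrelated errors the cross-covariances are all true-score covariance, so they carry over unchanged; only the diagonal terms shrink to ρᵢσᵢ².
True-score variance = [15²·0.70 + 21.4²·0.61] + 89.88 = 436.856 + 89.88 = 526.736.
Reliability = 526.736 / 772.84 = 0.682.

0.682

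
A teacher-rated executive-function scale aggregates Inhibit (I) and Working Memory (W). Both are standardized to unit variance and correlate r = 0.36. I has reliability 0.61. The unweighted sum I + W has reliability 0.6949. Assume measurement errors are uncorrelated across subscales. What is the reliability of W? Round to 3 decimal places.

0.560

Var(I+W) = 2 + 2·0.36 = 2.720.
True-score variance = ρ_I + ρ_W + 2·0.36, so 0.6949 = (0.61 + ρ_W + 0.72) / 2.720.
ρ_W = 0.6949·2.720 − 0.61 − 0.72 = 0.560.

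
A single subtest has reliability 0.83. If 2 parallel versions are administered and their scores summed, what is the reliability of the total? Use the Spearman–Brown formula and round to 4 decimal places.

ρ_k = kρ / (1 + (k−1)ρ) = 2·0.83 / (1 + 1·0.83) = 1.660 / 1.830 = 0.9071.

0.9071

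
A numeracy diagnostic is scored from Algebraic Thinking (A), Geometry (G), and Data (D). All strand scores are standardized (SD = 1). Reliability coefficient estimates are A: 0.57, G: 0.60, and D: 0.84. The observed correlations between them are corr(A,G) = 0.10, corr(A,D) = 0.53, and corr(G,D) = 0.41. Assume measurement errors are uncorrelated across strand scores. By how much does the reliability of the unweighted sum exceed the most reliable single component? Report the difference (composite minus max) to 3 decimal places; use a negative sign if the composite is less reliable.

Var(sum) = 3 + 2.08 = 5.08; true-score variance = 2.01 + 2.08 = 4.09; composite reliability = 0.8051.
Max component reliability = 0.8400.
Difference = 0.8051 − 0.8400 = -0.035.

-0.035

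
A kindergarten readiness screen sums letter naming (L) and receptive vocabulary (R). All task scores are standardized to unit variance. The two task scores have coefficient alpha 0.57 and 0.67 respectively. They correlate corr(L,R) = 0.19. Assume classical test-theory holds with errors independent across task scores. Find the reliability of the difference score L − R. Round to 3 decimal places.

0.531

Var(L−R) = 1 + 1 − 2·0.19 = 2 − 0.38 = 1.62.
Because errors are independent across components, Cov(Tᵢ,Tⱼ) = Cov(Xᵢ,Xⱼ); the off-diagonal part of the true-score variance is the same as above.
True-score variance = [0.57 + 0.67] − 0.38 = 1.24 − 0.38 = 0.86.
Reliability = 0.86 / 1.62 = 0.531.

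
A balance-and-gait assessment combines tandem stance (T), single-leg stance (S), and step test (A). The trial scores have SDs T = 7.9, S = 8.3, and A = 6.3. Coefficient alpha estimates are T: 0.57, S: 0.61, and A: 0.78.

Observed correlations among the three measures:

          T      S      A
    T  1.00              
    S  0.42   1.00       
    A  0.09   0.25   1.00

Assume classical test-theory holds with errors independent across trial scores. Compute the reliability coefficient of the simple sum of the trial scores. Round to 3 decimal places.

0.761

Var(T+S+A) = 7.9² + 8.3² + 6.3² + 2·[7.9·8.3·0.42 + 7.9·6.3·0.09 + 8.3·6.3·0.25] = 170.99 + 90.1824 = 261.172.
Under uncorrelated errors the observed covariances equal the true-score covariances, so only the own-variance terms attenuate.
True-score variance = [7.9²·0.57 + 8.3²·0.61 + 6.3²·0.78] + 90.1824 = 108.555 + 90.1824 = 198.737.
Reliability = 198.737 / 261.172 = 0.761.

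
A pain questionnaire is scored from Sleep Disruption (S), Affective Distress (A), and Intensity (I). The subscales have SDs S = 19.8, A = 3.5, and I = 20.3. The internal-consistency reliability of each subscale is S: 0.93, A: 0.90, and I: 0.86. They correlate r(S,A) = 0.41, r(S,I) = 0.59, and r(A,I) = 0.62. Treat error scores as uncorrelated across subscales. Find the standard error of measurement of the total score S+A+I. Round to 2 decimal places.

9.29

Var(total) = 816.38 + 619.217 = 1435.6.
True-score variance = 730.02 + 619.217 = 1349.24, so reliability = 0.9398.
Error variance = 1435.6 − 1349.24 = 86.3604; SEM = √86.3604 = 9.29.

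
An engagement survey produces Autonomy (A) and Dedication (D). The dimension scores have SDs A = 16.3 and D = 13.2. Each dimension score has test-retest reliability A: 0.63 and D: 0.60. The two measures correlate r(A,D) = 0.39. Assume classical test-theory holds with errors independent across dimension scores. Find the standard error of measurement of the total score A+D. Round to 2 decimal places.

12.96

Var(total) = 439.93 + 167.825 = 607.755.
True-score variance = 271.929 + 167.825 = 439.754, so reliability = 0.7236.
Error variance = 607.755 − 439.754 = 168.001; SEM = √168.001 = 12.96.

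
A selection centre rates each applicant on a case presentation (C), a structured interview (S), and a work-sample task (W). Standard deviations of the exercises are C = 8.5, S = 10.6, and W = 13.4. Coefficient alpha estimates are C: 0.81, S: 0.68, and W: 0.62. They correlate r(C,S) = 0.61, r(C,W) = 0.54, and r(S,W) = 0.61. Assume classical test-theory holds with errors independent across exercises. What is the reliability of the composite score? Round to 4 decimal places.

0.8469

Var(C+S+W) = 8.5² + 10.6² + 13.4² + 2·[8.5·10.6·0.61 + 8.5·13.4·0.54 + 10.6·13.4·0.61] = 364.17 + 406.223 = 770.393.
Under uncorrelated errors the observed covariances equal the true-score covariances, so only the own-variance terms attenuate.
True-score variance = [8.5²·0.81 + 10.6²·0.68 + 13.4²·0.62] + 406.223 = 246.255 + 406.223 = 652.477.
Reliability = 652.477 / 770.393 = 0.8469.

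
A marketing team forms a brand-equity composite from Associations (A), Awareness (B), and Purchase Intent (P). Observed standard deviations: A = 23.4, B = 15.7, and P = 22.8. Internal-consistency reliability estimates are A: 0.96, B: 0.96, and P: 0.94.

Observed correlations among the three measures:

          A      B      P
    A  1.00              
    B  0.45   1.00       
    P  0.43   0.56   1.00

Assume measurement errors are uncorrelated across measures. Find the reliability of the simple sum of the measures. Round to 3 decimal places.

Var(A+B+P) = 23.4² + 15.7² + 22.8² + 2·[23.4·15.7·0.45 + 23.4·22.8·0.43 + 15.7·22.8·0.56] = 1313.89 + 1190.38 = 2504.27.
Because errors are independent across components, Cov(Tᵢ,Tⱼ) = Cov(Xᵢ,Xⱼ); the off-diagonal part of the true-score variance is the same as above.
True-score variance = [23.4²·0.96 + 15.7²·0.96 + 22.8²·0.94] + 1190.38 = 1250.94 + 1190.38 = 2441.32.
Reliability = 2441.32 / 2504.27 = 0.975.

0.975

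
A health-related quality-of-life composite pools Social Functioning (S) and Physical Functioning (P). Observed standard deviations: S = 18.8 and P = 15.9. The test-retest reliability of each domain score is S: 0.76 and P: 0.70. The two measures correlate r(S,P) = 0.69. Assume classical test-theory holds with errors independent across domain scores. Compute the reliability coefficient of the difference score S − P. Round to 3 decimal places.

Var(S−P) = 18.8² + 15.9² − 2·18.8·15.9·0.69 = 606.25 − 412.51 = 193.74.
With uncorrelated errors the cross-covariances are all true-score covariance, so they carry over unchanged; only the diagonal terms shrink to ρᵢσᵢ².
True-score variance = [18.8²·0.76 + 15.9²·0.70] − 412.51 = 445.581 − 412.51 = 33.0718.
Reliability = 33.0718 / 193.74 = 0.171.

0.171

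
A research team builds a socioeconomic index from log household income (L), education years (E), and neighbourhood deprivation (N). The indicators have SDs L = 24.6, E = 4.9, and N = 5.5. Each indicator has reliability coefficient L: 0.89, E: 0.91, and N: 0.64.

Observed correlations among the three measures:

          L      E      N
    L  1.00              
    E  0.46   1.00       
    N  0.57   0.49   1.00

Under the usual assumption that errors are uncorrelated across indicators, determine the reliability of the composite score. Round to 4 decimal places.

0.9163

Var(L+E+N) = 24.6² + 4.9² + 5.5² + 2·[24.6·4.9·0.46 + 24.6·5.5·0.57 + 4.9·5.5·0.49] = 659.42 + 291.55 = 950.97.
Under uncorrelated errors the observed covariances equal the true-score covariances, so only the own-variance terms attenuate.
True-score variance = [24.6²·0.89 + 4.9²·0.91 + 5.5²·0.64] + 291.55 = 579.802 + 291.55 = 871.351.
Reliability = 871.351 / 950.97 = 0.9163.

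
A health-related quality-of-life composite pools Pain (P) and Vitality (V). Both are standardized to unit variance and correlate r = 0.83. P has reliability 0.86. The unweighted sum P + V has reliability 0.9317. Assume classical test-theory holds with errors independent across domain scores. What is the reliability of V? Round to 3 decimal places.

Var(P+V) = 2 + 2·0.83 = 3.660.
True-score variance = ρ_P + ρ_V + 2·0.83, so 0.9317 = (0.86 + ρ_V + 1.66) / 3.660.
ρ_V = 0.9317·3.660 − 0.86 − 1.66 = 0.890.

0.890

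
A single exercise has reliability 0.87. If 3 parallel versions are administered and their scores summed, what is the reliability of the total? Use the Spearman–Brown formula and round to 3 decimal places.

ρ_k = kρ / (1 + (k−1)ρ) = 3·0.87 / (1 + 2·0.87) = 2.610 / 2.740 = 0.953.

0.953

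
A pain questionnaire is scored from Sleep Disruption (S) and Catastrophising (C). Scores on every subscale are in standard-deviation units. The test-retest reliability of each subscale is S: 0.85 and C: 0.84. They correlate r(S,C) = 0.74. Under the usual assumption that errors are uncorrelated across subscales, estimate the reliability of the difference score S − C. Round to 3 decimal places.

Var(S−C) = 1 + 1 − 2·0.74 = 2 − 1.48 = 0.52.
Because errors are independent across components, Cov(Tᵢ,Tⱼ) = Cov(Xᵢ,Xⱼ); the off-diagonal part of the true-score variance is the same as above.
True-score variance = [0.85 + 0.84] − 1.48 = 1.69 − 1.48 = 0.21.
Reliability = 0.21 / 0.52 = 0.404.

0.404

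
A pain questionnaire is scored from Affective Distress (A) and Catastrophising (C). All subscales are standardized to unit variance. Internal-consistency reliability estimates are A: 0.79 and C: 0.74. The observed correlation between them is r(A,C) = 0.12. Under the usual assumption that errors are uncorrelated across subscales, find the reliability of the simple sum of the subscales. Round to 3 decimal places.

0.790

Var(A+C) = 2 + 2·[0.12] = 2 + 0.24 = 2.24.
With uncorrelated errors the cross-covariances are all true-score covariance, so they carry over unchanged; only the diagonal terms shrink to ρᵢσᵢ².
True-score variance = [0.79 + 0.74] + 0.24 = 1.53 + 0.24 = 1.77.
Reliability = 1.77 / 2.24 = 0.790.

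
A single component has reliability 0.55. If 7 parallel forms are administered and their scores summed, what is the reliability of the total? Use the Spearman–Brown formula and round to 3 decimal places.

0.895

ρ_k = kρ / (1 + (k−1)ρ) = 7·0.55 / (1 + 6·0.55) = 3.850 / 4.300 = 0.895.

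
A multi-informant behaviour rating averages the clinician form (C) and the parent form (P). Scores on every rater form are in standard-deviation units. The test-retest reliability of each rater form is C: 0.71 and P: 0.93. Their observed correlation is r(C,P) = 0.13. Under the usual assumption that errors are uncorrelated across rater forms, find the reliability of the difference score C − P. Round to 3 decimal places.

0.793

Var(C−P) = 1 + 1 − 2·0.13 = 2 − 0.26 = 1.74.
With uncorrelated errors the cross-covariances are all true-score covariance, so they carry over unchanged; only the diagonal terms shrink to ρᵢσᵢ².
True-score variance = [0.71 + 0.93] − 0.26 = 1.64 − 0.26 = 1.38.
Reliability = 1.38 / 1.74 = 0.793.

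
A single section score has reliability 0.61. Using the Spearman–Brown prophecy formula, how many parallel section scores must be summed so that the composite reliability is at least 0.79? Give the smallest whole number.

k ≥ ρ*(1−ρ₁)/(ρ₁(1−ρ*)) = 0.79·0.39 / (0.61·0.21) = 2.405.
Smallest integer k = 3.

3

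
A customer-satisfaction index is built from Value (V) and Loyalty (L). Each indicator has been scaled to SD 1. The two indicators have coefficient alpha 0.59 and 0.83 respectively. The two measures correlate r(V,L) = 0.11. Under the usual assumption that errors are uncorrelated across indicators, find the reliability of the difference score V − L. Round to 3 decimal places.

0.674

Var(V−L) = 1 + 1 − 2·0.11 = 2 − 0.22 = 1.78.
Under uncorrelated errors the observed covariances equal the true-score covariances, so only the own-variance terms attenuate.
True-score variance = [0.59 + 0.83] − 0.22 = 1.42 − 0.22 = 1.2.
Reliability = 1.2 / 1.78 = 0.674.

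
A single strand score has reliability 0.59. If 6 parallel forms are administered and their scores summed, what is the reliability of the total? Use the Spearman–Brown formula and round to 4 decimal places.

0.8962

ρ_k = kρ / (1 + (k−1)ρ) = 6·0.59 / (1 + 5·0.59) = 3.540 / 3.950 = 0.8962.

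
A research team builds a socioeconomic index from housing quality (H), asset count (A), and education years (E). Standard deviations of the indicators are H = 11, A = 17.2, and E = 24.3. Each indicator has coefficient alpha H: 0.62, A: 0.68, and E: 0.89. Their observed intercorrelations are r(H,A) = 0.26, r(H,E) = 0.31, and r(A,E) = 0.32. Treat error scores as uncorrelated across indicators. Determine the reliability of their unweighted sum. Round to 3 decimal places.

0.866

Var(H+A+E) = 11² + 17.2² + 24.3² + 2·[11·17.2·0.26 + 11·24.3·0.31 + 17.2·24.3·0.32] = 1007.33 + 531.604 = 1538.93.
With uncorrelated errors the cross-covariances are all true-score covariance, so they carry over unchanged; only the diagonal terms shrink to ρᵢσᵢ².
True-score variance = [11²·0.62 + 17.2²·0.68 + 24.3²·0.89] + 531.604 = 801.727 + 531.604 = 1333.33.
Reliability = 1333.33 / 1538.93 = 0.866.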